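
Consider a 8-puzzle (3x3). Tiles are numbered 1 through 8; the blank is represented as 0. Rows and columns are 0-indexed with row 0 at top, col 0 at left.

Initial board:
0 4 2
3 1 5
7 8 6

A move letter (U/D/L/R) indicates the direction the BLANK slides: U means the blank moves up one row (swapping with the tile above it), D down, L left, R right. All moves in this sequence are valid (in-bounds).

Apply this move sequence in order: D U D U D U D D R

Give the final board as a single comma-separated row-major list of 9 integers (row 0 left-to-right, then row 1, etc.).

After move 1 (D):
3 4 2
0 1 5
7 8 6

After move 2 (U):
0 4 2
3 1 5
7 8 6

After move 3 (D):
3 4 2
0 1 5
7 8 6

After move 4 (U):
0 4 2
3 1 5
7 8 6

After move 5 (D):
3 4 2
0 1 5
7 8 6

After move 6 (U):
0 4 2
3 1 5
7 8 6

After move 7 (D):
3 4 2
0 1 5
7 8 6

After move 8 (D):
3 4 2
7 1 5
0 8 6

After move 9 (R):
3 4 2
7 1 5
8 0 6

Answer: 3, 4, 2, 7, 1, 5, 8, 0, 6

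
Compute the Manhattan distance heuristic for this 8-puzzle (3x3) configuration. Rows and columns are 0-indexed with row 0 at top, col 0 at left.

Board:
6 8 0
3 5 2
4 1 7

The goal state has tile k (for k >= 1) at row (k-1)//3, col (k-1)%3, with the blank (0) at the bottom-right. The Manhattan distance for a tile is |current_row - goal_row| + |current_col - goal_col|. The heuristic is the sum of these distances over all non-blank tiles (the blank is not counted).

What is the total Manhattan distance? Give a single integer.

Answer: 16

Derivation:
Tile 6: (0,0)->(1,2) = 3
Tile 8: (0,1)->(2,1) = 2
Tile 3: (1,0)->(0,2) = 3
Tile 5: (1,1)->(1,1) = 0
Tile 2: (1,2)->(0,1) = 2
Tile 4: (2,0)->(1,0) = 1
Tile 1: (2,1)->(0,0) = 3
Tile 7: (2,2)->(2,0) = 2
Sum: 3 + 2 + 3 + 0 + 2 + 1 + 3 + 2 = 16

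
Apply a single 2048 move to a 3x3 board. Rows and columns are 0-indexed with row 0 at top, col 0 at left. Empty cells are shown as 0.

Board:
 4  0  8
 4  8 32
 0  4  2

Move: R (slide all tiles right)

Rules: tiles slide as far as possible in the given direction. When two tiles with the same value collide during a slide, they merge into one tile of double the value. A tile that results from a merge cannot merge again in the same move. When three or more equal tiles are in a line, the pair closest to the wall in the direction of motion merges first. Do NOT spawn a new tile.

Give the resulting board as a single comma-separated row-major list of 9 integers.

Slide right:
row 0: [4, 0, 8] -> [0, 4, 8]
row 1: [4, 8, 32] -> [4, 8, 32]
row 2: [0, 4, 2] -> [0, 4, 2]

Answer: 0, 4, 8, 4, 8, 32, 0, 4, 2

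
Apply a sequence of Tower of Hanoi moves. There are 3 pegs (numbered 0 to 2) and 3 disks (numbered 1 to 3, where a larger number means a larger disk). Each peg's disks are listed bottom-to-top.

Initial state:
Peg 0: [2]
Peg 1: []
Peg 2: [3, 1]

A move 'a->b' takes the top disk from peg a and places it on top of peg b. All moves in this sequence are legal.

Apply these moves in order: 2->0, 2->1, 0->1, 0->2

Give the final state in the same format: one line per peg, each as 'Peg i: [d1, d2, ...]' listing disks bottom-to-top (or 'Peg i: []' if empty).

After move 1 (2->0):
Peg 0: [2, 1]
Peg 1: []
Peg 2: [3]

After move 2 (2->1):
Peg 0: [2, 1]
Peg 1: [3]
Peg 2: []

After move 3 (0->1):
Peg 0: [2]
Peg 1: [3, 1]
Peg 2: []

After move 4 (0->2):
Peg 0: []
Peg 1: [3, 1]
Peg 2: [2]

Answer: Peg 0: []
Peg 1: [3, 1]
Peg 2: [2]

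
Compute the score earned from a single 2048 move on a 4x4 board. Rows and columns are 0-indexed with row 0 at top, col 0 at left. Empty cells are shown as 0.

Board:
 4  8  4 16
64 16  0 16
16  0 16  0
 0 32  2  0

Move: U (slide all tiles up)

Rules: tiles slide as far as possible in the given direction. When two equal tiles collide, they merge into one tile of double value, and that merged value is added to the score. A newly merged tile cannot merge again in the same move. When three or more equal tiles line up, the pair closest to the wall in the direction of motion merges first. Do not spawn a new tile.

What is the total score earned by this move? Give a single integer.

Slide up:
col 0: [4, 64, 16, 0] -> [4, 64, 16, 0]  score +0 (running 0)
col 1: [8, 16, 0, 32] -> [8, 16, 32, 0]  score +0 (running 0)
col 2: [4, 0, 16, 2] -> [4, 16, 2, 0]  score +0 (running 0)
col 3: [16, 16, 0, 0] -> [32, 0, 0, 0]  score +32 (running 32)
Board after move:
 4  8  4 32
64 16 16  0
16 32  2  0
 0  0  0  0

Answer: 32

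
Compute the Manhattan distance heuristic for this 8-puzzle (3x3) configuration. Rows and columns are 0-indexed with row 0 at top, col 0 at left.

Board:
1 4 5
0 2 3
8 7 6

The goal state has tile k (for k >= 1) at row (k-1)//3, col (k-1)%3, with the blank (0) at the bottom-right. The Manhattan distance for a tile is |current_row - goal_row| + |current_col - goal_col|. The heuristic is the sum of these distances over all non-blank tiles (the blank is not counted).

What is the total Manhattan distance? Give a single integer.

Tile 1: (0,0)->(0,0) = 0
Tile 4: (0,1)->(1,0) = 2
Tile 5: (0,2)->(1,1) = 2
Tile 2: (1,1)->(0,1) = 1
Tile 3: (1,2)->(0,2) = 1
Tile 8: (2,0)->(2,1) = 1
Tile 7: (2,1)->(2,0) = 1
Tile 6: (2,2)->(1,2) = 1
Sum: 0 + 2 + 2 + 1 + 1 + 1 + 1 + 1 = 9

Answer: 9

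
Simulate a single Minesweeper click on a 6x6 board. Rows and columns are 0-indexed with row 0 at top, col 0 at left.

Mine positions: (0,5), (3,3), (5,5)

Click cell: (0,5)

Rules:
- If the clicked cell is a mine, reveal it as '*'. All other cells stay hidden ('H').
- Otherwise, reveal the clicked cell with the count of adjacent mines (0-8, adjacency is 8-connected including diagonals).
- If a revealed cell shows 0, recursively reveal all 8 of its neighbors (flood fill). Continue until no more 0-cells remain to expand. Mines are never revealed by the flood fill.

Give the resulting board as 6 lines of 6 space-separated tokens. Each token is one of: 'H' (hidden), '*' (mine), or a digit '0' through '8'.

H H H H H *
H H H H H H
H H H H H H
H H H H H H
H H H H H H
H H H H H H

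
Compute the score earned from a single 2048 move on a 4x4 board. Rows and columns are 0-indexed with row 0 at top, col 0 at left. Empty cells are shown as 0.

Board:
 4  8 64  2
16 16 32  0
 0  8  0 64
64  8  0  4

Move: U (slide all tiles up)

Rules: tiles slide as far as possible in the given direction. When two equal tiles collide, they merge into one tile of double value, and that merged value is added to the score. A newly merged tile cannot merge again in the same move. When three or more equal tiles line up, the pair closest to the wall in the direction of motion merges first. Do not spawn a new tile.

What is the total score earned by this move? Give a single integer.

Slide up:
col 0: [4, 16, 0, 64] -> [4, 16, 64, 0]  score +0 (running 0)
col 1: [8, 16, 8, 8] -> [8, 16, 16, 0]  score +16 (running 16)
col 2: [64, 32, 0, 0] -> [64, 32, 0, 0]  score +0 (running 16)
col 3: [2, 0, 64, 4] -> [2, 64, 4, 0]  score +0 (running 16)
Board after move:
 4  8 64  2
16 16 32 64
64 16  0  4
 0  0  0  0

Answer: 16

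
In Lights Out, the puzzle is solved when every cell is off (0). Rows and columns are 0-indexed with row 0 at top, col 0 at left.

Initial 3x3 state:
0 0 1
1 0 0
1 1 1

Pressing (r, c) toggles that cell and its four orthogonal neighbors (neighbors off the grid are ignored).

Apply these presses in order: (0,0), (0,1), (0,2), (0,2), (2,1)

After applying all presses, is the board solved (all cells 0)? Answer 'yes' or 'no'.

Answer: yes

Derivation:
After press 1 at (0,0):
1 1 1
0 0 0
1 1 1

After press 2 at (0,1):
0 0 0
0 1 0
1 1 1

After press 3 at (0,2):
0 1 1
0 1 1
1 1 1

After press 4 at (0,2):
0 0 0
0 1 0
1 1 1

After press 5 at (2,1):
0 0 0
0 0 0
0 0 0

Lights still on: 0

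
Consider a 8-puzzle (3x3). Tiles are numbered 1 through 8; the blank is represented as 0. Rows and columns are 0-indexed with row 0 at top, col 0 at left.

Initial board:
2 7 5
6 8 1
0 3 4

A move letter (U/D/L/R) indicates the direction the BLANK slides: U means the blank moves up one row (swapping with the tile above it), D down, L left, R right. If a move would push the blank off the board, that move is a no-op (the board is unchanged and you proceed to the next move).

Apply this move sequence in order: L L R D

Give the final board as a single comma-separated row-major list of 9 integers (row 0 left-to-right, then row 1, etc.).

After move 1 (L):
2 7 5
6 8 1
0 3 4

After move 2 (L):
2 7 5
6 8 1
0 3 4

After move 3 (R):
2 7 5
6 8 1
3 0 4

After move 4 (D):
2 7 5
6 8 1
3 0 4

Answer: 2, 7, 5, 6, 8, 1, 3, 0, 4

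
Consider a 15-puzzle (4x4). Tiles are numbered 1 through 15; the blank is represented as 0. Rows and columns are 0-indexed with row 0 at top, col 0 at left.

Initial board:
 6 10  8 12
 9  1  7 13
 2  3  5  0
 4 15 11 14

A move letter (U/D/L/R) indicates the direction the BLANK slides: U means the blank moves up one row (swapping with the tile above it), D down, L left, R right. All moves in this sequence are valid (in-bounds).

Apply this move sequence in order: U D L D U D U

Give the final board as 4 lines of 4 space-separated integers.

After move 1 (U):
 6 10  8 12
 9  1  7  0
 2  3  5 13
 4 15 11 14

After move 2 (D):
 6 10  8 12
 9  1  7 13
 2  3  5  0
 4 15 11 14

After move 3 (L):
 6 10  8 12
 9  1  7 13
 2  3  0  5
 4 15 11 14

After move 4 (D):
 6 10  8 12
 9  1  7 13
 2  3 11  5
 4 15  0 14

After move 5 (U):
 6 10  8 12
 9  1  7 13
 2  3  0  5
 4 15 11 14

After move 6 (D):
 6 10  8 12
 9  1  7 13
 2  3 11  5
 4 15  0 14

After move 7 (U):
 6 10  8 12
 9  1  7 13
 2  3  0  5
 4 15 11 14

Answer:  6 10  8 12
 9  1  7 13
 2  3  0  5
 4 15 11 14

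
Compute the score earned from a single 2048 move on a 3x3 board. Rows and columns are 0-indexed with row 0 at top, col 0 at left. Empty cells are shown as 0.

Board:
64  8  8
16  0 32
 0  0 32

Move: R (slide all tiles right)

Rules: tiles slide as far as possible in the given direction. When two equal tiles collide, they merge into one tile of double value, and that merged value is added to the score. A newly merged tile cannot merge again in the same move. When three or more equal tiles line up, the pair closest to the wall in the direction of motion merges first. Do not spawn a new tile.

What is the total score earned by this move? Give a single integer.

Answer: 16

Derivation:
Slide right:
row 0: [64, 8, 8] -> [0, 64, 16]  score +16 (running 16)
row 1: [16, 0, 32] -> [0, 16, 32]  score +0 (running 16)
row 2: [0, 0, 32] -> [0, 0, 32]  score +0 (running 16)
Board after move:
 0 64 16
 0 16 32
 0  0 32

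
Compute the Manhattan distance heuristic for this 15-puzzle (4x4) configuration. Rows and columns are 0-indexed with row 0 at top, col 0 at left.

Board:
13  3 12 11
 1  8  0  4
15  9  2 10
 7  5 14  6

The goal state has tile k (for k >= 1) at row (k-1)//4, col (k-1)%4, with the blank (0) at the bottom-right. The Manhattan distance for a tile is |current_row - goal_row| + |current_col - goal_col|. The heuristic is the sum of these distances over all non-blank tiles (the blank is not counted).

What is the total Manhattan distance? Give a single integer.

Answer: 35

Derivation:
Tile 13: (0,0)->(3,0) = 3
Tile 3: (0,1)->(0,2) = 1
Tile 12: (0,2)->(2,3) = 3
Tile 11: (0,3)->(2,2) = 3
Tile 1: (1,0)->(0,0) = 1
Tile 8: (1,1)->(1,3) = 2
Tile 4: (1,3)->(0,3) = 1
Tile 15: (2,0)->(3,2) = 3
Tile 9: (2,1)->(2,0) = 1
Tile 2: (2,2)->(0,1) = 3
Tile 10: (2,3)->(2,1) = 2
Tile 7: (3,0)->(1,2) = 4
Tile 5: (3,1)->(1,0) = 3
Tile 14: (3,2)->(3,1) = 1
Tile 6: (3,3)->(1,1) = 4
Sum: 3 + 1 + 3 + 3 + 1 + 2 + 1 + 3 + 1 + 3 + 2 + 4 + 3 + 1 + 4 = 35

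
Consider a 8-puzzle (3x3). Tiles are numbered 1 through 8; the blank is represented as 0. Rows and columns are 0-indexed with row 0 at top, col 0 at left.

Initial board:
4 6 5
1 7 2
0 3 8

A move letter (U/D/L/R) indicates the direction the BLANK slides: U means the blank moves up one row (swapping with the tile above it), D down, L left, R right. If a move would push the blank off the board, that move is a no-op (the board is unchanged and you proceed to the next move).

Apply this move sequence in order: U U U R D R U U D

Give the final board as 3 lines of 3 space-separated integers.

Answer: 6 7 5
4 2 0
1 3 8

Derivation:
After move 1 (U):
4 6 5
0 7 2
1 3 8

After move 2 (U):
0 6 5
4 7 2
1 3 8

After move 3 (U):
0 6 5
4 7 2
1 3 8

After move 4 (R):
6 0 5
4 7 2
1 3 8

After move 5 (D):
6 7 5
4 0 2
1 3 8

After move 6 (R):
6 7 5
4 2 0
1 3 8

After move 7 (U):
6 7 0
4 2 5
1 3 8

After move 8 (U):
6 7 0
4 2 5
1 3 8

After move 9 (D):
6 7 5
4 2 0
1 3 8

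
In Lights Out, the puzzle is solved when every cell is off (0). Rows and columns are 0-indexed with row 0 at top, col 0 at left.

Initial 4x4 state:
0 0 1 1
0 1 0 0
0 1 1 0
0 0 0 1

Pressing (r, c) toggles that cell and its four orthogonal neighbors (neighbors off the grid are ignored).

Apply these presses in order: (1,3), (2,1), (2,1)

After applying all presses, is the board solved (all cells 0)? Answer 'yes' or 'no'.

Answer: no

Derivation:
After press 1 at (1,3):
0 0 1 0
0 1 1 1
0 1 1 1
0 0 0 1

After press 2 at (2,1):
0 0 1 0
0 0 1 1
1 0 0 1
0 1 0 1

After press 3 at (2,1):
0 0 1 0
0 1 1 1
0 1 1 1
0 0 0 1

Lights still on: 8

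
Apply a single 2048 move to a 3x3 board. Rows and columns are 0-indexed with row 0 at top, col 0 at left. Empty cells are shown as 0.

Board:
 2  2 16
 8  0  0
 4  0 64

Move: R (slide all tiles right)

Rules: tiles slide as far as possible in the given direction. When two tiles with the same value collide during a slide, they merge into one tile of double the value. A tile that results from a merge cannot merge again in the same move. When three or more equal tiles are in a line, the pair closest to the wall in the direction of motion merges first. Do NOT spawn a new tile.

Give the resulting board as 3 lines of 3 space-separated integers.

Slide right:
row 0: [2, 2, 16] -> [0, 4, 16]
row 1: [8, 0, 0] -> [0, 0, 8]
row 2: [4, 0, 64] -> [0, 4, 64]

Answer:  0  4 16
 0  0  8
 0  4 64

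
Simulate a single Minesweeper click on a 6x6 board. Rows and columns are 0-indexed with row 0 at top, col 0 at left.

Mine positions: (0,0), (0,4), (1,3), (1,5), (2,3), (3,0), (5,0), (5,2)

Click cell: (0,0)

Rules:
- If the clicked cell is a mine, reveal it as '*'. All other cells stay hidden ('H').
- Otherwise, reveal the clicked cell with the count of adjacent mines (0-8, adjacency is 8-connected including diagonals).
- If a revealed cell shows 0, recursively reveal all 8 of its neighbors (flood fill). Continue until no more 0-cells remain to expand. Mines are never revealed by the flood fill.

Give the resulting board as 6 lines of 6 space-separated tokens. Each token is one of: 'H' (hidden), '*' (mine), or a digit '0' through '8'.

* H H H H H
H H H H H H
H H H H H H
H H H H H H
H H H H H H
H H H H H H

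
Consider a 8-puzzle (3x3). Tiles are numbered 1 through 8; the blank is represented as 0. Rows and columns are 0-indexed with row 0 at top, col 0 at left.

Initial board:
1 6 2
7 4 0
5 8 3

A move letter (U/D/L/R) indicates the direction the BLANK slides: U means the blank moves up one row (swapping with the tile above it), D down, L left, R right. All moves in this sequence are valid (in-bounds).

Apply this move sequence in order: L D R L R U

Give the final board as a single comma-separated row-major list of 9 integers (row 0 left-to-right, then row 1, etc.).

After move 1 (L):
1 6 2
7 0 4
5 8 3

After move 2 (D):
1 6 2
7 8 4
5 0 3

After move 3 (R):
1 6 2
7 8 4
5 3 0

After move 4 (L):
1 6 2
7 8 4
5 0 3

After move 5 (R):
1 6 2
7 8 4
5 3 0

After move 6 (U):
1 6 2
7 8 0
5 3 4

Answer: 1, 6, 2, 7, 8, 0, 5, 3, 4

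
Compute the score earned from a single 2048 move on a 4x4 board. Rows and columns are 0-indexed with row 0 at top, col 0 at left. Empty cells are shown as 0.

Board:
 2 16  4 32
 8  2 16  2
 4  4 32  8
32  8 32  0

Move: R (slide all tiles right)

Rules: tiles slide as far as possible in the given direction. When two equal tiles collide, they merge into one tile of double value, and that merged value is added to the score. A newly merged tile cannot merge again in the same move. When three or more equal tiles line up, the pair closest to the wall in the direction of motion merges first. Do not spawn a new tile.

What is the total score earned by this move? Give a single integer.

Answer: 8

Derivation:
Slide right:
row 0: [2, 16, 4, 32] -> [2, 16, 4, 32]  score +0 (running 0)
row 1: [8, 2, 16, 2] -> [8, 2, 16, 2]  score +0 (running 0)
row 2: [4, 4, 32, 8] -> [0, 8, 32, 8]  score +8 (running 8)
row 3: [32, 8, 32, 0] -> [0, 32, 8, 32]  score +0 (running 8)
Board after move:
 2 16  4 32
 8  2 16  2
 0  8 32  8
 0 32  8 32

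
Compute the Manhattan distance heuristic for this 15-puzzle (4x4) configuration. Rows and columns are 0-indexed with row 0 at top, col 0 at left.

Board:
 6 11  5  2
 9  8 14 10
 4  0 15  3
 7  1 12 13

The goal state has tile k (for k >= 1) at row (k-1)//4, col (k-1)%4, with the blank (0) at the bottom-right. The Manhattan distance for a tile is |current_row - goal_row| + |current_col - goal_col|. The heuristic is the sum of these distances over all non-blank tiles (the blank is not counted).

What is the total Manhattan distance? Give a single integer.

Answer: 41

Derivation:
Tile 6: (0,0)->(1,1) = 2
Tile 11: (0,1)->(2,2) = 3
Tile 5: (0,2)->(1,0) = 3
Tile 2: (0,3)->(0,1) = 2
Tile 9: (1,0)->(2,0) = 1
Tile 8: (1,1)->(1,3) = 2
Tile 14: (1,2)->(3,1) = 3
Tile 10: (1,3)->(2,1) = 3
Tile 4: (2,0)->(0,3) = 5
Tile 15: (2,2)->(3,2) = 1
Tile 3: (2,3)->(0,2) = 3
Tile 7: (3,0)->(1,2) = 4
Tile 1: (3,1)->(0,0) = 4
Tile 12: (3,2)->(2,3) = 2
Tile 13: (3,3)->(3,0) = 3
Sum: 2 + 3 + 3 + 2 + 1 + 2 + 3 + 3 + 5 + 1 + 3 + 4 + 4 + 2 + 3 = 41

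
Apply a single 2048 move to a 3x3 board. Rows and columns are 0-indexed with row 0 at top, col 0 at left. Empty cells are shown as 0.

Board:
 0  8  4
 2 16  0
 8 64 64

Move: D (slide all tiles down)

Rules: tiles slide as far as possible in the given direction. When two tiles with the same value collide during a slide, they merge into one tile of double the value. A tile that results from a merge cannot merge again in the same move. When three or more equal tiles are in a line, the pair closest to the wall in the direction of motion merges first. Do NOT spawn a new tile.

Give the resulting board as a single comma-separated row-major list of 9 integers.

Answer: 0, 8, 0, 2, 16, 4, 8, 64, 64

Derivation:
Slide down:
col 0: [0, 2, 8] -> [0, 2, 8]
col 1: [8, 16, 64] -> [8, 16, 64]
col 2: [4, 0, 64] -> [0, 4, 64]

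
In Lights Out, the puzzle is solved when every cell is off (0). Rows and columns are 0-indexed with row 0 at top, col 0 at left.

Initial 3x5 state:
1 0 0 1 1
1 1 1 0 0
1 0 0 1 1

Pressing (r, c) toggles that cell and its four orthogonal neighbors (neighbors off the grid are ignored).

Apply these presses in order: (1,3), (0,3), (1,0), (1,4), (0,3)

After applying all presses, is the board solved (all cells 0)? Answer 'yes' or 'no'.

After press 1 at (1,3):
1 0 0 0 1
1 1 0 1 1
1 0 0 0 1

After press 2 at (0,3):
1 0 1 1 0
1 1 0 0 1
1 0 0 0 1

After press 3 at (1,0):
0 0 1 1 0
0 0 0 0 1
0 0 0 0 1

After press 4 at (1,4):
0 0 1 1 1
0 0 0 1 0
0 0 0 0 0

After press 5 at (0,3):
0 0 0 0 0
0 0 0 0 0
0 0 0 0 0

Lights still on: 0

Answer: yes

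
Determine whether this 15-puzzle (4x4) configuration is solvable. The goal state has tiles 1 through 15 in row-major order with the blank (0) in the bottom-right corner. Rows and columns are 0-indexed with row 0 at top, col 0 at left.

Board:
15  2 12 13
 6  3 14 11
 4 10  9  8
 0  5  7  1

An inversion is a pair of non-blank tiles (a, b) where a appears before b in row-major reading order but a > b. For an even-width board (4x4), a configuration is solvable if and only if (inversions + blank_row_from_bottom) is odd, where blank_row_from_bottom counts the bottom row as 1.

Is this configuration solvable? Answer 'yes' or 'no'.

Answer: yes

Derivation:
Inversions: 70
Blank is in row 3 (0-indexed from top), which is row 1 counting from the bottom (bottom = 1).
70 + 1 = 71, which is odd, so the puzzle is solvable.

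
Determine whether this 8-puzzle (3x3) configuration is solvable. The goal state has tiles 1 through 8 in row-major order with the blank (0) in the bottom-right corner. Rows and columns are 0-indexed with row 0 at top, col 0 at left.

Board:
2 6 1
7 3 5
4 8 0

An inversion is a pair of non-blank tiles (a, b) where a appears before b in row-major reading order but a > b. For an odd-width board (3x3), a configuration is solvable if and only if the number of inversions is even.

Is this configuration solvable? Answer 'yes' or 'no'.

Inversions (pairs i<j in row-major order where tile[i] > tile[j] > 0): 9
9 is odd, so the puzzle is not solvable.

Answer: no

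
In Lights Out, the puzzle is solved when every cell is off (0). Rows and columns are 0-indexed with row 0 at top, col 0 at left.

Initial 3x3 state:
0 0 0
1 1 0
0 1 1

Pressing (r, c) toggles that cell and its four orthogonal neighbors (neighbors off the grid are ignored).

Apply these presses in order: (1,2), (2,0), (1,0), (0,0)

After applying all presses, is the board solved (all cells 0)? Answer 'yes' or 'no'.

Answer: no

Derivation:
After press 1 at (1,2):
0 0 1
1 0 1
0 1 0

After press 2 at (2,0):
0 0 1
0 0 1
1 0 0

After press 3 at (1,0):
1 0 1
1 1 1
0 0 0

After press 4 at (0,0):
0 1 1
0 1 1
0 0 0

Lights still on: 4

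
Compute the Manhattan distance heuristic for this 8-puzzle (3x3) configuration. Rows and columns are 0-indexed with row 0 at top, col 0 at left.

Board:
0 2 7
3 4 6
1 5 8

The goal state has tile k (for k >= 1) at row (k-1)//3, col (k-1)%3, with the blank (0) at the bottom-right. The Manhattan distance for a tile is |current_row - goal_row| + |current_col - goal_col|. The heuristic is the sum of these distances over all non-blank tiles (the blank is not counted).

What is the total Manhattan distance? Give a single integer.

Answer: 12

Derivation:
Tile 2: at (0,1), goal (0,1), distance |0-0|+|1-1| = 0
Tile 7: at (0,2), goal (2,0), distance |0-2|+|2-0| = 4
Tile 3: at (1,0), goal (0,2), distance |1-0|+|0-2| = 3
Tile 4: at (1,1), goal (1,0), distance |1-1|+|1-0| = 1
Tile 6: at (1,2), goal (1,2), distance |1-1|+|2-2| = 0
Tile 1: at (2,0), goal (0,0), distance |2-0|+|0-0| = 2
Tile 5: at (2,1), goal (1,1), distance |2-1|+|1-1| = 1
Tile 8: at (2,2), goal (2,1), distance |2-2|+|2-1| = 1
Sum: 0 + 4 + 3 + 1 + 0 + 2 + 1 + 1 = 12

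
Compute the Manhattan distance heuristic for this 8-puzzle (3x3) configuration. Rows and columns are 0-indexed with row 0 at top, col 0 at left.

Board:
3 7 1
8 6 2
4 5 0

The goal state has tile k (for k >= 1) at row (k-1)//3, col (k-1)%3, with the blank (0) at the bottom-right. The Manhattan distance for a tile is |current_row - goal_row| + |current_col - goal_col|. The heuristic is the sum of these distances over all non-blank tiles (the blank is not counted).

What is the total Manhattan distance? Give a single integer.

Answer: 14

Derivation:
Tile 3: (0,0)->(0,2) = 2
Tile 7: (0,1)->(2,0) = 3
Tile 1: (0,2)->(0,0) = 2
Tile 8: (1,0)->(2,1) = 2
Tile 6: (1,1)->(1,2) = 1
Tile 2: (1,2)->(0,1) = 2
Tile 4: (2,0)->(1,0) = 1
Tile 5: (2,1)->(1,1) = 1
Sum: 2 + 3 + 2 + 2 + 1 + 2 + 1 + 1 = 14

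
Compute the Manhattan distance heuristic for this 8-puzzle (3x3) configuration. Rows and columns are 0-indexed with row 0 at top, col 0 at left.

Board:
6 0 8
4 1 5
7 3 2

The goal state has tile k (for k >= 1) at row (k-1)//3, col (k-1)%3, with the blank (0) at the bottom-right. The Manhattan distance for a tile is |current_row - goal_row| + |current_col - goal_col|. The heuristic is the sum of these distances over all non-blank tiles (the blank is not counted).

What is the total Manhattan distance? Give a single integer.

Answer: 15

Derivation:
Tile 6: at (0,0), goal (1,2), distance |0-1|+|0-2| = 3
Tile 8: at (0,2), goal (2,1), distance |0-2|+|2-1| = 3
Tile 4: at (1,0), goal (1,0), distance |1-1|+|0-0| = 0
Tile 1: at (1,1), goal (0,0), distance |1-0|+|1-0| = 2
Tile 5: at (1,2), goal (1,1), distance |1-1|+|2-1| = 1
Tile 7: at (2,0), goal (2,0), distance |2-2|+|0-0| = 0
Tile 3: at (2,1), goal (0,2), distance |2-0|+|1-2| = 3
Tile 2: at (2,2), goal (0,1), distance |2-0|+|2-1| = 3
Sum: 3 + 3 + 0 + 2 + 1 + 0 + 3 + 3 = 15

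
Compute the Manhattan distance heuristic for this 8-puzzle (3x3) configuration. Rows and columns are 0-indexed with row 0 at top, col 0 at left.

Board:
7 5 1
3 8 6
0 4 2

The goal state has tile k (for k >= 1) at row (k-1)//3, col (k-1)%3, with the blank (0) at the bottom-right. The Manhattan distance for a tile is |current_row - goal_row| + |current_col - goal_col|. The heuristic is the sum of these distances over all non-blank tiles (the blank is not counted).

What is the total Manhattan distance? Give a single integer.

Answer: 14

Derivation:
Tile 7: (0,0)->(2,0) = 2
Tile 5: (0,1)->(1,1) = 1
Tile 1: (0,2)->(0,0) = 2
Tile 3: (1,0)->(0,2) = 3
Tile 8: (1,1)->(2,1) = 1
Tile 6: (1,2)->(1,2) = 0
Tile 4: (2,1)->(1,0) = 2
Tile 2: (2,2)->(0,1) = 3
Sum: 2 + 1 + 2 + 3 + 1 + 0 + 2 + 3 = 14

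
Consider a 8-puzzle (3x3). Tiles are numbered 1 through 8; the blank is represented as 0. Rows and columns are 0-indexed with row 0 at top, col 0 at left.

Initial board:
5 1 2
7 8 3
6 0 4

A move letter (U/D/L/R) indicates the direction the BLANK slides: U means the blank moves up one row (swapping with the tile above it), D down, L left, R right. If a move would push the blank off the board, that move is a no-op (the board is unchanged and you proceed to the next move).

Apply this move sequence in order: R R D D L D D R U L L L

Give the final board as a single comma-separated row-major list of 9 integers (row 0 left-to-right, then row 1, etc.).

After move 1 (R):
5 1 2
7 8 3
6 4 0

After move 2 (R):
5 1 2
7 8 3
6 4 0

After move 3 (D):
5 1 2
7 8 3
6 4 0

After move 4 (D):
5 1 2
7 8 3
6 4 0

After move 5 (L):
5 1 2
7 8 3
6 0 4

After move 6 (D):
5 1 2
7 8 3
6 0 4

After move 7 (D):
5 1 2
7 8 3
6 0 4

After move 8 (R):
5 1 2
7 8 3
6 4 0

After move 9 (U):
5 1 2
7 8 0
6 4 3

After move 10 (L):
5 1 2
7 0 8
6 4 3

After move 11 (L):
5 1 2
0 7 8
6 4 3

After move 12 (L):
5 1 2
0 7 8
6 4 3

Answer: 5, 1, 2, 0, 7, 8, 6, 4, 3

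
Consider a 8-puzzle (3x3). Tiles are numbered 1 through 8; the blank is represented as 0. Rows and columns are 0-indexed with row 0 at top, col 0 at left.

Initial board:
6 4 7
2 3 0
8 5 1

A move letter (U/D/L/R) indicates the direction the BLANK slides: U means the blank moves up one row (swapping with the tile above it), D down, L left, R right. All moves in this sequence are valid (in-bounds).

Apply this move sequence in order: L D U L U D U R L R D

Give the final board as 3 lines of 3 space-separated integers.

Answer: 4 2 7
6 0 3
8 5 1

Derivation:
After move 1 (L):
6 4 7
2 0 3
8 5 1

After move 2 (D):
6 4 7
2 5 3
8 0 1

After move 3 (U):
6 4 7
2 0 3
8 5 1

After move 4 (L):
6 4 7
0 2 3
8 5 1

After move 5 (U):
0 4 7
6 2 3
8 5 1

After move 6 (D):
6 4 7
0 2 3
8 5 1

After move 7 (U):
0 4 7
6 2 3
8 5 1

After move 8 (R):
4 0 7
6 2 3
8 5 1

After move 9 (L):
0 4 7
6 2 3
8 5 1

After move 10 (R):
4 0 7
6 2 3
8 5 1

After move 11 (D):
4 2 7
6 0 3
8 5 1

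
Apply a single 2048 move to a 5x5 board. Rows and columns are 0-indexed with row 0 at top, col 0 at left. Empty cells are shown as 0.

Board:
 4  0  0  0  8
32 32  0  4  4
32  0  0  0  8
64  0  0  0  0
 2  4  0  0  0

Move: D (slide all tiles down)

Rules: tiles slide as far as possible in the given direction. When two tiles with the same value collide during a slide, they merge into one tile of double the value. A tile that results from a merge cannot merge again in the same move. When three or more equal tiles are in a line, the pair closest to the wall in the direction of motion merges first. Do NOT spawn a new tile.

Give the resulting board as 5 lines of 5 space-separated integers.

Answer:  0  0  0  0  0
 4  0  0  0  0
64  0  0  0  8
64 32  0  0  4
 2  4  0  4  8

Derivation:
Slide down:
col 0: [4, 32, 32, 64, 2] -> [0, 4, 64, 64, 2]
col 1: [0, 32, 0, 0, 4] -> [0, 0, 0, 32, 4]
col 2: [0, 0, 0, 0, 0] -> [0, 0, 0, 0, 0]
col 3: [0, 4, 0, 0, 0] -> [0, 0, 0, 0, 4]
col 4: [8, 4, 8, 0, 0] -> [0, 0, 8, 4, 8]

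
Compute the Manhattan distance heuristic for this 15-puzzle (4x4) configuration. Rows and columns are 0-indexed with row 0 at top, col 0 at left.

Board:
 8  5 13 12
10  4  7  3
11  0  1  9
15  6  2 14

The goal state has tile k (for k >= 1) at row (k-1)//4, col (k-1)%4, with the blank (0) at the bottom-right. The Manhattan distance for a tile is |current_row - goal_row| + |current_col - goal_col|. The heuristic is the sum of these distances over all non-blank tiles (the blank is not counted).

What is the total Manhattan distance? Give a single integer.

Tile 8: (0,0)->(1,3) = 4
Tile 5: (0,1)->(1,0) = 2
Tile 13: (0,2)->(3,0) = 5
Tile 12: (0,3)->(2,3) = 2
Tile 10: (1,0)->(2,1) = 2
Tile 4: (1,1)->(0,3) = 3
Tile 7: (1,2)->(1,2) = 0
Tile 3: (1,3)->(0,2) = 2
Tile 11: (2,0)->(2,2) = 2
Tile 1: (2,2)->(0,0) = 4
Tile 9: (2,3)->(2,0) = 3
Tile 15: (3,0)->(3,2) = 2
Tile 6: (3,1)->(1,1) = 2
Tile 2: (3,2)->(0,1) = 4
Tile 14: (3,3)->(3,1) = 2
Sum: 4 + 2 + 5 + 2 + 2 + 3 + 0 + 2 + 2 + 4 + 3 + 2 + 2 + 4 + 2 = 39

Answer: 39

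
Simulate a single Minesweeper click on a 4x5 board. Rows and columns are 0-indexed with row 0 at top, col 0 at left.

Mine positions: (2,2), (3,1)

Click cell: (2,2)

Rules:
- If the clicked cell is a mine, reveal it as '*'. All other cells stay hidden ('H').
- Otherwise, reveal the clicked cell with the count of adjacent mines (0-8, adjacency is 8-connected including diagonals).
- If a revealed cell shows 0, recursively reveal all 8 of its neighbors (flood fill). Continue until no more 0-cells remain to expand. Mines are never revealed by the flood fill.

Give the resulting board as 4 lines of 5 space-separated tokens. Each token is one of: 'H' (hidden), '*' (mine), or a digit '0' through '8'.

H H H H H
H H H H H
H H * H H
H H H H H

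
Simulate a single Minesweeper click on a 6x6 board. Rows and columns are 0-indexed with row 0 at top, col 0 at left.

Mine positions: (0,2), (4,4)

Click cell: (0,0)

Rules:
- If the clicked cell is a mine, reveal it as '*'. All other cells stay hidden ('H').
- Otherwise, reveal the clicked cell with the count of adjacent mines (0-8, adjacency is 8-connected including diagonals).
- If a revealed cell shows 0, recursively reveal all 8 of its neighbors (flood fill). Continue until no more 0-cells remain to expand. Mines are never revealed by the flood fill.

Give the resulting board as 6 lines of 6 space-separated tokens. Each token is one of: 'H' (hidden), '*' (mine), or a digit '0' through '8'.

0 1 H 1 0 0
0 1 1 1 0 0
0 0 0 0 0 0
0 0 0 1 1 1
0 0 0 1 H H
0 0 0 1 H H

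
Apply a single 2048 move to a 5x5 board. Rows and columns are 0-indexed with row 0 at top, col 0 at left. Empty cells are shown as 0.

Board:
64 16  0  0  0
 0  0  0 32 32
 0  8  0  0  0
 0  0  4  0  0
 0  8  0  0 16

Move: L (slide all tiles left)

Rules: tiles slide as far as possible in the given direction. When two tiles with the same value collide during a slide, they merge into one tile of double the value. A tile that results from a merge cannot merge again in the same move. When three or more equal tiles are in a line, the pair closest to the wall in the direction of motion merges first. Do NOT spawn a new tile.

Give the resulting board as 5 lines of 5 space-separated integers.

Slide left:
row 0: [64, 16, 0, 0, 0] -> [64, 16, 0, 0, 0]
row 1: [0, 0, 0, 32, 32] -> [64, 0, 0, 0, 0]
row 2: [0, 8, 0, 0, 0] -> [8, 0, 0, 0, 0]
row 3: [0, 0, 4, 0, 0] -> [4, 0, 0, 0, 0]
row 4: [0, 8, 0, 0, 16] -> [8, 16, 0, 0, 0]

Answer: 64 16  0  0  0
64  0  0  0  0
 8  0  0  0  0
 4  0  0  0  0
 8 16  0  0  0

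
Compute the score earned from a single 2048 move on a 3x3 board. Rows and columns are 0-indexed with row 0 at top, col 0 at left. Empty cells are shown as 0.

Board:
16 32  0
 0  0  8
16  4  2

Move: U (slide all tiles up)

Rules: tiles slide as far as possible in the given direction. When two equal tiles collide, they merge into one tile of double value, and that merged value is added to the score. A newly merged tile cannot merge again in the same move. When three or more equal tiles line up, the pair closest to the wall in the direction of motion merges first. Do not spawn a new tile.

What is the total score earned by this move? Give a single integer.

Answer: 32

Derivation:
Slide up:
col 0: [16, 0, 16] -> [32, 0, 0]  score +32 (running 32)
col 1: [32, 0, 4] -> [32, 4, 0]  score +0 (running 32)
col 2: [0, 8, 2] -> [8, 2, 0]  score +0 (running 32)
Board after move:
32 32  8
 0  4  2
 0  0  0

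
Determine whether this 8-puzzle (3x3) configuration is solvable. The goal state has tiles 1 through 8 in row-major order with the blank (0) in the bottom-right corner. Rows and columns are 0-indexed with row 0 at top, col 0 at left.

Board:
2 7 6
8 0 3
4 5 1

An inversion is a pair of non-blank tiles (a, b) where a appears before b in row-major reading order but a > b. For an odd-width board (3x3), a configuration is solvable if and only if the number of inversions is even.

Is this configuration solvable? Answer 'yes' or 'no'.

Answer: no

Derivation:
Inversions (pairs i<j in row-major order where tile[i] > tile[j] > 0): 17
17 is odd, so the puzzle is not solvable.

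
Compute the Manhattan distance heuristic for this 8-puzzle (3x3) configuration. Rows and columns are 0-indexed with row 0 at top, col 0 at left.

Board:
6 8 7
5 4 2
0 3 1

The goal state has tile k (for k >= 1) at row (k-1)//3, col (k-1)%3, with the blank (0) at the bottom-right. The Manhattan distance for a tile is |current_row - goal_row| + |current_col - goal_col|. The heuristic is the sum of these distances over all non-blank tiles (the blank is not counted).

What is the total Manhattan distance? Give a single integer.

Tile 6: at (0,0), goal (1,2), distance |0-1|+|0-2| = 3
Tile 8: at (0,1), goal (2,1), distance |0-2|+|1-1| = 2
Tile 7: at (0,2), goal (2,0), distance |0-2|+|2-0| = 4
Tile 5: at (1,0), goal (1,1), distance |1-1|+|0-1| = 1
Tile 4: at (1,1), goal (1,0), distance |1-1|+|1-0| = 1
Tile 2: at (1,2), goal (0,1), distance |1-0|+|2-1| = 2
Tile 3: at (2,1), goal (0,2), distance |2-0|+|1-2| = 3
Tile 1: at (2,2), goal (0,0), distance |2-0|+|2-0| = 4
Sum: 3 + 2 + 4 + 1 + 1 + 2 + 3 + 4 = 20

Answer: 20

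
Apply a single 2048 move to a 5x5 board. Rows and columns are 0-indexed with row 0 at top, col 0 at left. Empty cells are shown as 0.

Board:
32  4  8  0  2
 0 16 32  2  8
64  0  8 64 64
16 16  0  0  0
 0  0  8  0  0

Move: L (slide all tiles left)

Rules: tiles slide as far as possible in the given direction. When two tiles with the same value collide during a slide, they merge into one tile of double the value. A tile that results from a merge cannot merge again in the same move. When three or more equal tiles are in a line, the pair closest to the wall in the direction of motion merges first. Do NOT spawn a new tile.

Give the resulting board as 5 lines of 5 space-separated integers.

Answer:  32   4   8   2   0
 16  32   2   8   0
 64   8 128   0   0
 32   0   0   0   0
  8   0   0   0   0

Derivation:
Slide left:
row 0: [32, 4, 8, 0, 2] -> [32, 4, 8, 2, 0]
row 1: [0, 16, 32, 2, 8] -> [16, 32, 2, 8, 0]
row 2: [64, 0, 8, 64, 64] -> [64, 8, 128, 0, 0]
row 3: [16, 16, 0, 0, 0] -> [32, 0, 0, 0, 0]
row 4: [0, 0, 8, 0, 0] -> [8, 0, 0, 0, 0]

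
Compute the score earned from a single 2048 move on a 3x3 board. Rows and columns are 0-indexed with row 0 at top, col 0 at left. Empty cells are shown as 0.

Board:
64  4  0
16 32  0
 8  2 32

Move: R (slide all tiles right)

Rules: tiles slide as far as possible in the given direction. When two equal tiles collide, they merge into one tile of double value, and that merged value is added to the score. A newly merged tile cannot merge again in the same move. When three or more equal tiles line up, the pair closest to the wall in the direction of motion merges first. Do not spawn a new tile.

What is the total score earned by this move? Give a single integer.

Slide right:
row 0: [64, 4, 0] -> [0, 64, 4]  score +0 (running 0)
row 1: [16, 32, 0] -> [0, 16, 32]  score +0 (running 0)
row 2: [8, 2, 32] -> [8, 2, 32]  score +0 (running 0)
Board after move:
 0 64  4
 0 16 32
 8  2 32

Answer: 0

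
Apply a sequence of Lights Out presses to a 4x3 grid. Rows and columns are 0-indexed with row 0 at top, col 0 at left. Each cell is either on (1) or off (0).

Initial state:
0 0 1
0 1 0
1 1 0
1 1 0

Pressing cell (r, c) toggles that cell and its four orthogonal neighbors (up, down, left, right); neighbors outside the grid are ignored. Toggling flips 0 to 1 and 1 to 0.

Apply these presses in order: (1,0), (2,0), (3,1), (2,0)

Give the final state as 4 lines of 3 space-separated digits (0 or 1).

After press 1 at (1,0):
1 0 1
1 0 0
0 1 0
1 1 0

After press 2 at (2,0):
1 0 1
0 0 0
1 0 0
0 1 0

After press 3 at (3,1):
1 0 1
0 0 0
1 1 0
1 0 1

After press 4 at (2,0):
1 0 1
1 0 0
0 0 0
0 0 1

Answer: 1 0 1
1 0 0
0 0 0
0 0 1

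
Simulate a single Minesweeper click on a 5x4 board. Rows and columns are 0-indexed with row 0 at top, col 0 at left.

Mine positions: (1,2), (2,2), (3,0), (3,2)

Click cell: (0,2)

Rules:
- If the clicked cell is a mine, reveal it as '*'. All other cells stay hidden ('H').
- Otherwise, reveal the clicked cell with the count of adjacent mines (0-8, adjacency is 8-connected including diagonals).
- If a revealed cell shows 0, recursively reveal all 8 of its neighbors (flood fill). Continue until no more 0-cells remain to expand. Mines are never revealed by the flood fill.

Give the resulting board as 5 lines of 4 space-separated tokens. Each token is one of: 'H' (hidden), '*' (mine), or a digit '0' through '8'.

H H 1 H
H H H H
H H H H
H H H H
H H H H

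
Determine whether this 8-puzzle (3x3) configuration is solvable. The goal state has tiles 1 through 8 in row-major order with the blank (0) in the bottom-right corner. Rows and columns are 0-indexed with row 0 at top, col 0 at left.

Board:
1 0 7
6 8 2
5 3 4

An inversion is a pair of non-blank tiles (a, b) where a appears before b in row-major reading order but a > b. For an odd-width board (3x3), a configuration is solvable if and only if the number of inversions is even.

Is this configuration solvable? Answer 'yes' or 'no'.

Inversions (pairs i<j in row-major order where tile[i] > tile[j] > 0): 15
15 is odd, so the puzzle is not solvable.

Answer: no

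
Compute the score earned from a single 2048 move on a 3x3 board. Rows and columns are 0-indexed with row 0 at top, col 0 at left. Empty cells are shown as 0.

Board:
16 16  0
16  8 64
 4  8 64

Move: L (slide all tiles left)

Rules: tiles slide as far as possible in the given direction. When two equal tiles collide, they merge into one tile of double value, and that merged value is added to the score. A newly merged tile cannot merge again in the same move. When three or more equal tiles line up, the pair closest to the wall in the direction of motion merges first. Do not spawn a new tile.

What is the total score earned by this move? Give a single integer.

Slide left:
row 0: [16, 16, 0] -> [32, 0, 0]  score +32 (running 32)
row 1: [16, 8, 64] -> [16, 8, 64]  score +0 (running 32)
row 2: [4, 8, 64] -> [4, 8, 64]  score +0 (running 32)
Board after move:
32  0  0
16  8 64
 4  8 64

Answer: 32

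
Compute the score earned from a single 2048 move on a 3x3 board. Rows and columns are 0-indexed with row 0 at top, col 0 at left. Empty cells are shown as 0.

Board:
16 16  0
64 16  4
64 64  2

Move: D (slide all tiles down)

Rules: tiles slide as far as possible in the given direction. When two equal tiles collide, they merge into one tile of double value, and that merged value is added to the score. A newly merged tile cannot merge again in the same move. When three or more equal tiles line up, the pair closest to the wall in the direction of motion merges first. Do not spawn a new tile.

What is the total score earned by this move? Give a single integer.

Answer: 160

Derivation:
Slide down:
col 0: [16, 64, 64] -> [0, 16, 128]  score +128 (running 128)
col 1: [16, 16, 64] -> [0, 32, 64]  score +32 (running 160)
col 2: [0, 4, 2] -> [0, 4, 2]  score +0 (running 160)
Board after move:
  0   0   0
 16  32   4
128  64   2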